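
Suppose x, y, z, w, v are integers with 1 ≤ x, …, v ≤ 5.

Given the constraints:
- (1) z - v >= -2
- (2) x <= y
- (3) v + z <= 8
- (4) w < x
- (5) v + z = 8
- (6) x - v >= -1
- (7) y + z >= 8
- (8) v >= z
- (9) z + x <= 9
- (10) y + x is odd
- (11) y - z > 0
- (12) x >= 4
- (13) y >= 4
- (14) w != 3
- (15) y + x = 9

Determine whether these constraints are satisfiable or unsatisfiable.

One satisfying assignment is x = 4, y = 5, z = 3, w = 1, v = 5.
For the less obvious constraints — constraint 1: z - v = -2; constraint 3: v + z = 8; constraint 5: v + z = 8 — and the others hold by inspection.

Satisfiable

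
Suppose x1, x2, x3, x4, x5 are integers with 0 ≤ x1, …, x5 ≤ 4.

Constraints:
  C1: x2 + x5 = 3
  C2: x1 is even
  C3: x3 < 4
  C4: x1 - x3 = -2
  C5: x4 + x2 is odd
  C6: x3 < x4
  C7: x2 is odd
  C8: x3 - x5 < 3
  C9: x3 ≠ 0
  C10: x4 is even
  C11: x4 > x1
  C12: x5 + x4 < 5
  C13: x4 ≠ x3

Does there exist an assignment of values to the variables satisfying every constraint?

Satisfiable

One satisfying assignment is x1 = 0, x2 = 3, x3 = 2, x4 = 4, x5 = 0.
For the less obvious constraints — constraint 1: x2 + x5 = 3; constraint 4: x1 - x3 = -2; constraint 8: x3 - x5 = 2 — and the others hold by inspection.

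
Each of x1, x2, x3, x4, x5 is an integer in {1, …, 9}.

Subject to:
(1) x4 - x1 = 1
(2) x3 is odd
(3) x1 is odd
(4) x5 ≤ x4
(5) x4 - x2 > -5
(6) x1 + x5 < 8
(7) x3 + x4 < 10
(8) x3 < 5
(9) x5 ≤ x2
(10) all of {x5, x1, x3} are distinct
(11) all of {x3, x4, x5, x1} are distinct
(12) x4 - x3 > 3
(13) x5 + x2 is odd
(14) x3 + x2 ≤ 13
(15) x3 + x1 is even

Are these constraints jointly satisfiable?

Take x1 = 5, x2 = 9, x3 = 1, x4 = 6, x5 = 2. Then constraint 1: x4 - x1 = 1; constraint 5: x4 - x2 = -3; constraint 6: x1 + x5 = 7, and every other listed constraint is also met.

Satisfiable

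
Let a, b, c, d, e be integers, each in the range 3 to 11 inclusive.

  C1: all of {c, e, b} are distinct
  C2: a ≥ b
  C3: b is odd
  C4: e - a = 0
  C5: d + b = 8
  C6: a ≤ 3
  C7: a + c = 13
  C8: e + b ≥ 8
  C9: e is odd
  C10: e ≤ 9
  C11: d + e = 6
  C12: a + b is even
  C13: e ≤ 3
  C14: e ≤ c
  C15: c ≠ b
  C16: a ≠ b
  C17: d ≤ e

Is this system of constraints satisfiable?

Unsatisfiable

From constraints 13 and 17: d ≤ e ≤ 3. From constraints 2 and 6: b ≤ a ≤ 3. Hence d + b ≤ 6. But constraint 5 requires d + b = 8, and 8 > 6. Contradiction.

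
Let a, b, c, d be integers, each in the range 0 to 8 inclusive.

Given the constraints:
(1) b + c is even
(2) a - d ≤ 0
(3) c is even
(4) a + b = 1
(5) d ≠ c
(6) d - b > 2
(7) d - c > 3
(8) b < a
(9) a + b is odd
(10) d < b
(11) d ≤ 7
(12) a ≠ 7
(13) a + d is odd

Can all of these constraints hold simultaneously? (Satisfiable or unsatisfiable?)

Constraints 2, 8, and 10 give a ≤ d, d < b, b < a. Chaining: a ≤ d < b < a, which forces a < a — impossible.

Unsatisfiable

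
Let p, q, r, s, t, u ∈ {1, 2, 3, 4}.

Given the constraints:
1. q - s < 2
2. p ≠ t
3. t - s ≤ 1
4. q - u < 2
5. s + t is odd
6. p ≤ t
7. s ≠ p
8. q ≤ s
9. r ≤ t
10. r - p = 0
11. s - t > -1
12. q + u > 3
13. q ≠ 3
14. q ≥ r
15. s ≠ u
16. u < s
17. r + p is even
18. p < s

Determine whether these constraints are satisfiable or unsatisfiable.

One satisfying assignment is p = 1, q = 2, r = 1, s = 3, t = 2, u = 2.
For the less obvious constraints — constraint 1: q - s = -1; constraint 3: t - s = -1 — and the others hold by inspection.

Satisfiable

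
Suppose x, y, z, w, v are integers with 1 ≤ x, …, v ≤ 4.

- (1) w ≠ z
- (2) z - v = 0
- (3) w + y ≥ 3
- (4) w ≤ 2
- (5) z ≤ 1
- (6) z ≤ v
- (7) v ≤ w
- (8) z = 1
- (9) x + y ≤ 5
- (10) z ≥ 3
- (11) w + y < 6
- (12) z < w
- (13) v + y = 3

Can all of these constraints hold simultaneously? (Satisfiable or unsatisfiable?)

Unsatisfiable

From constraints 6 and 10: v ≥ z and z ≥ 3, so v ≥ 3. From constraints 4 and 7: v ≤ w and w ≤ 2, so v ≤ 2. But 2 < 3, so no value of v works.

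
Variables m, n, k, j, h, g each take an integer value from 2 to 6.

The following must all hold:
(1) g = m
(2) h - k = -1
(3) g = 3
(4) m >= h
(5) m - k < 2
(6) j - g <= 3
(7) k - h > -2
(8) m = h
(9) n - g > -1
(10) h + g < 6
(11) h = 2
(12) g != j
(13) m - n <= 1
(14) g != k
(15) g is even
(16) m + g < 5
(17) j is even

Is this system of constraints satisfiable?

Constraint 3 fixes g = 3 and constraint 11 fixes h = 2. Constraints 1 and 8 give g = m = h, so g = h. But 3 ≠ 2 — contradiction.

Unsatisfiable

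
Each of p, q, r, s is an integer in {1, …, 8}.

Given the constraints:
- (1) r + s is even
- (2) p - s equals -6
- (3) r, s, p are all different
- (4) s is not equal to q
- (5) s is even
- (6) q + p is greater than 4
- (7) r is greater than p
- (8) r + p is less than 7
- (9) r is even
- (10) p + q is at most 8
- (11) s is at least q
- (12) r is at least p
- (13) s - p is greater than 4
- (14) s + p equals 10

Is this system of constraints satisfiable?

Satisfiable

Setting (p, q, r, s) = (2, 5, 4, 8) satisfies everything: constraint 2: p - s = -6; constraint 6: q + p = 7; constraint 8: r + p = 6, and the others follow.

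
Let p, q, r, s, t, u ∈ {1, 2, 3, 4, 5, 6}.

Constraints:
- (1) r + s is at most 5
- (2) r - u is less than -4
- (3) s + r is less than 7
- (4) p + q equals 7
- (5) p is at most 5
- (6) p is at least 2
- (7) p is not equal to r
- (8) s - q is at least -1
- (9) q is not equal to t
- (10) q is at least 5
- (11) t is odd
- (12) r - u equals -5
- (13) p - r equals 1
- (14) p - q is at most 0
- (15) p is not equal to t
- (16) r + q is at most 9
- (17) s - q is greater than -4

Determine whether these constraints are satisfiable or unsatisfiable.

Take p = 2, q = 5, r = 1, s = 4, t = 1, u = 6. Then constraint 1: r + s = 5; constraint 2: r - u = -5; constraint 3: s + r = 5, and every other listed constraint is also met.

Satisfiable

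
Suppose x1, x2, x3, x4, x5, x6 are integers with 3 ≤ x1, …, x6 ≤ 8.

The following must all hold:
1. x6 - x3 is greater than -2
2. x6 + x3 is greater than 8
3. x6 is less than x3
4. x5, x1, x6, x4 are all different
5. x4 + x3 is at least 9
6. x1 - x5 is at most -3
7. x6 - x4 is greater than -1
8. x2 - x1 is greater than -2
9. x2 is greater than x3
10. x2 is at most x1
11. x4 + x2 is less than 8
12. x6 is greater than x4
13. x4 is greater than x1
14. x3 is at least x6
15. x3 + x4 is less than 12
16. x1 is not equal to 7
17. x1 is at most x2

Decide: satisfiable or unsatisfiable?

Constraints 3, 9, 10, 12, and 13 give x2 ≤ x1, x1 < x4, x4 < x6, x6 < x3, x3 < x2. Chaining: x2 ≤ x1 < x4 < x6 < x3 < x2, which forces x2 < x2 — impossible.

Unsatisfiable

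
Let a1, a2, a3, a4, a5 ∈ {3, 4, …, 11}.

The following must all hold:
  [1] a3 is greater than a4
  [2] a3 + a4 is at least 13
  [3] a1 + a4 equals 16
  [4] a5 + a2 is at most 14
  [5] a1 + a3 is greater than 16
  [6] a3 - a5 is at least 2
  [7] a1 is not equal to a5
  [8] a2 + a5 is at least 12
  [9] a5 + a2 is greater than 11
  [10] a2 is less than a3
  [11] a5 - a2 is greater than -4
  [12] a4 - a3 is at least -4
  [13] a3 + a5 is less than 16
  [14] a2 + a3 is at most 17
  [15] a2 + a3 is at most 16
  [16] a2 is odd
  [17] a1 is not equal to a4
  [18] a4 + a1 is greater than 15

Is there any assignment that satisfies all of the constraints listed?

Satisfiable

The assignment a1 = 9, a2 = 7, a3 = 9, a4 = 7, a5 = 6 works:
  constraint 2 holds since a3 + a4 = 16.
  constraint 3 holds since a1 + a4 = 16.
  constraint 4 holds since a5 + a2 = 13.
The rest check out directly.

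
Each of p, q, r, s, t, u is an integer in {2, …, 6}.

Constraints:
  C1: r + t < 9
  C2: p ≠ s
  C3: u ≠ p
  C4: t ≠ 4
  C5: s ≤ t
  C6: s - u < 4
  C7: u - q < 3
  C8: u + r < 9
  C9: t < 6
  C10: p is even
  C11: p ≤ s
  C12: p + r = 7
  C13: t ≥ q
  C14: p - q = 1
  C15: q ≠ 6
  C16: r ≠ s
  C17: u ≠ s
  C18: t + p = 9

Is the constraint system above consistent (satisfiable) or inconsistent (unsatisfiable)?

Satisfiable

One satisfying assignment is p = 4, q = 3, r = 3, s = 5, t = 5, u = 3.
For the less obvious constraints — constraint 1: r + t = 8; constraint 6: s - u = 2 — and the others hold by inspection.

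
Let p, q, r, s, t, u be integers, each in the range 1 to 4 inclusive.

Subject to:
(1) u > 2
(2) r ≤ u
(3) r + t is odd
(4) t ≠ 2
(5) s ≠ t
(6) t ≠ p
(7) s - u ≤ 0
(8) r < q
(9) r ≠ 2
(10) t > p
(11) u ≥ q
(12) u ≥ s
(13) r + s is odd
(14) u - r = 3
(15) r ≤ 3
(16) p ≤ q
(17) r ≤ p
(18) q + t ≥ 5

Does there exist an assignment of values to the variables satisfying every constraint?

Satisfiable

Try p = 3, q = 4, r = 1, s = 2, t = 4, u = 4.
Check constraint 7: s - u = -2; constraint 14: u - r = 3; constraint 18: q + t = 8. The remaining constraints are straightforward to verify.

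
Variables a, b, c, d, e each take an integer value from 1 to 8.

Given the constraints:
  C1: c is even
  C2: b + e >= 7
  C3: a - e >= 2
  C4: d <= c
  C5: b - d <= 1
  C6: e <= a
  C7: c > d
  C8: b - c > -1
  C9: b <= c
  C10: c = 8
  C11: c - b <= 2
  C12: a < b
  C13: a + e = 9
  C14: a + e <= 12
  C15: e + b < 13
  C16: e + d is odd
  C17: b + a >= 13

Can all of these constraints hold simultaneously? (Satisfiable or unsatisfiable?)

One satisfying assignment is a = 7, b = 8, c = 8, d = 7, e = 2.
For the less obvious constraints — constraint 2: b + e = 10; constraint 3: a - e = 5 — and the others hold by inspection.

Satisfiable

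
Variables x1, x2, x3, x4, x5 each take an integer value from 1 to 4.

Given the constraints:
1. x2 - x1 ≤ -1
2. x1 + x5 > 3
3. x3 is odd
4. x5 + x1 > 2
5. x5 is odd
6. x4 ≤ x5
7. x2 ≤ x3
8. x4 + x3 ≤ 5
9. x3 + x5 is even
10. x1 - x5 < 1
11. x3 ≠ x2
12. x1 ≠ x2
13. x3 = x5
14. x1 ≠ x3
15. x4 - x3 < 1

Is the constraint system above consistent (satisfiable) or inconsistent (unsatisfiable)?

One satisfying assignment is x1 = 2, x2 = 1, x3 = 3, x4 = 1, x5 = 3.
For the less obvious constraints — constraint 1: x2 - x1 = -1; constraint 2: x1 + x5 = 5; constraint 4: x5 + x1 = 5 — and the others hold by inspection.

Satisfiable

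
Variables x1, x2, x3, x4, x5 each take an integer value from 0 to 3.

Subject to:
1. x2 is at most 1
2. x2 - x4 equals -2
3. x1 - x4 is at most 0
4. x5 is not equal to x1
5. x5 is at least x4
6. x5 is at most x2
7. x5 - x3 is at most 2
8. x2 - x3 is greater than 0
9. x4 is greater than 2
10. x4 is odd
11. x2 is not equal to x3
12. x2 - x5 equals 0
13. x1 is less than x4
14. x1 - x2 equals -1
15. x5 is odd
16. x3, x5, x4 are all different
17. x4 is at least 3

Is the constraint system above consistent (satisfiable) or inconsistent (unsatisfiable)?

From constraints 5 and 17: x5 ≥ x4 and x4 ≥ 3, so x5 ≥ 3. From constraints 1 and 6: x5 ≤ x2 and x2 ≤ 1, so x5 ≤ 1. But 1 < 3, so no value of x5 works.

Unsatisfiable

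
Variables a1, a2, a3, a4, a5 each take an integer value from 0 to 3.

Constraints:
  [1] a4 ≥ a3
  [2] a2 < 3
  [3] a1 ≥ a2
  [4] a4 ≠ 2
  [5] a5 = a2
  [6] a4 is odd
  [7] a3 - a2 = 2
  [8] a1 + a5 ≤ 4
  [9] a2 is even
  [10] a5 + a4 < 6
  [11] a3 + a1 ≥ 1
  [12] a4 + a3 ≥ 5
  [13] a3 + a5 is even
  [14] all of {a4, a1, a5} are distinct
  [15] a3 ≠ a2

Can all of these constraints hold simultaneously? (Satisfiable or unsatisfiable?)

Satisfiable

Try a1 = 1, a2 = 0, a3 = 2, a4 = 3, a5 = 0.
Check constraint 7: a3 - a2 = 2; constraint 8: a1 + a5 = 1. The remaining constraints are straightforward to verify.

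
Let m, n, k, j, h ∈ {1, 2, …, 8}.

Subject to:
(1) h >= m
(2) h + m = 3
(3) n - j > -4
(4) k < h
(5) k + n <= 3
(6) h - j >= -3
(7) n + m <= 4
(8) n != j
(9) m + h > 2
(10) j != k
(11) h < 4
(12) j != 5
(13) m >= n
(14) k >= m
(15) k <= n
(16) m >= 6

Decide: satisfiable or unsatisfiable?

Unsatisfiable

From constraints 1 and 16: h ≥ m and m ≥ 6, so h ≥ 6. From constraint 11: h ≤ 3. But 3 < 6, so no value of h works.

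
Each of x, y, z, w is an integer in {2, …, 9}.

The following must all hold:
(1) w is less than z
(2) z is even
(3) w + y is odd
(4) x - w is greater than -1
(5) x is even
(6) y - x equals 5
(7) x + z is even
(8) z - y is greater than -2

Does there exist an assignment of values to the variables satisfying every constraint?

Try x = 2, y = 7, z = 6, w = 2.
Check constraint 4: x - w = 0; constraint 6: y - x = 5; constraint 8: z - y = -1. The remaining constraints are straightforward to verify.

Satisfiable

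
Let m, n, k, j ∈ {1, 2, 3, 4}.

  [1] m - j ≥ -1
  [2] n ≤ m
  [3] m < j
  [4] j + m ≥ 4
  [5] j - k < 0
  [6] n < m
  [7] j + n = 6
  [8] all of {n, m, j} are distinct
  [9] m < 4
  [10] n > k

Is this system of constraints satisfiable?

Constraints 3, 5, 6, and 10 give n < m, m < j, j < k, k < n. Chaining: n < m < j < k < n, which forces n < n — impossible.

Unsatisfiable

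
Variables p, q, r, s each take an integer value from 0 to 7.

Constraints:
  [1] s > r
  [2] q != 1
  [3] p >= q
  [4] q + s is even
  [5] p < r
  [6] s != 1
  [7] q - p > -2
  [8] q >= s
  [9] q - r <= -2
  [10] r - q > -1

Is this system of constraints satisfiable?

Unsatisfiable

Constraints 1, 3, 5, and 8 give r < s, s ≤ q, q ≤ p, p < r. Chaining: r < s ≤ q ≤ p < r, which forces r < r — impossible.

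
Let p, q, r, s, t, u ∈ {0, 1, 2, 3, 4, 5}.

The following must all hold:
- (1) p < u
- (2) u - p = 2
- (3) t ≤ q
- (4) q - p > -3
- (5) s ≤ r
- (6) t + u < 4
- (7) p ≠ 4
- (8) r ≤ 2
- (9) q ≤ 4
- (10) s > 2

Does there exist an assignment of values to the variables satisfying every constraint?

Unsatisfiable

From constraint 10: s ≥ 3. From constraints 5 and 8: s ≤ r and r ≤ 2, so s ≤ 2. But 2 < 3, so no value of s works.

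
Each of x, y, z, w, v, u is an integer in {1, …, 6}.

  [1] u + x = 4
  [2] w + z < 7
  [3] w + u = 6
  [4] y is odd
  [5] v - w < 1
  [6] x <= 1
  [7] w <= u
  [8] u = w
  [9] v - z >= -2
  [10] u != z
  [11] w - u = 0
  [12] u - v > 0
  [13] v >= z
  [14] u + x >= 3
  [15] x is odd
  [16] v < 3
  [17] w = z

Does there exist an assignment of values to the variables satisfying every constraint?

Unsatisfiable

From constraints 8 and 17, u = w = z, so u = z. But constraint 10 says u ≠ z. Contradiction.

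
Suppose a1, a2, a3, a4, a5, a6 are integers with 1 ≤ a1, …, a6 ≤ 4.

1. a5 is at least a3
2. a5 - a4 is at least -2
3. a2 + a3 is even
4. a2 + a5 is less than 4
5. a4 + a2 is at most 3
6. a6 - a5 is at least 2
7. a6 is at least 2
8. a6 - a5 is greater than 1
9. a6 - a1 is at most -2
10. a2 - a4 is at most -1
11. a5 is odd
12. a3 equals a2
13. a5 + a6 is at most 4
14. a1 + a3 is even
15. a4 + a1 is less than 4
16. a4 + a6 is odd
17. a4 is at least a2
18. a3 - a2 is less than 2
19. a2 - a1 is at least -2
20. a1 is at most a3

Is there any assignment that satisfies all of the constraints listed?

Unsatisfiable

Constraints 2, 6, 9, 10, and 19 give a4 − a2 ≥ 1, a2 − a1 ≥ -2, a1 − a6 ≥ 2, a6 − a5 ≥ 2, a5 − a4 ≥ -2.
Adding all 5 inequalities: the left sides telescope to 0, and the right sides sum to 1 + (-2) + 2 + 2 + (-2) = 1. So 0 ≥ 1, which is false.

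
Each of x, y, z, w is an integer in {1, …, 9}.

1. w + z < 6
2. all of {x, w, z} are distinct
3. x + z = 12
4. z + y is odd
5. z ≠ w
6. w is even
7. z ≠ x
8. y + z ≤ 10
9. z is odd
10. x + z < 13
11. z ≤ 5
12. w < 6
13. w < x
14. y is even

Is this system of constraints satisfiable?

The assignment x = 9, y = 6, z = 3, w = 2 works:
  constraint 1 holds since w + z = 5.
  constraint 3 holds since x + z = 12.
  constraint 8 holds since y + z = 9.
The rest check out directly.

Satisfiable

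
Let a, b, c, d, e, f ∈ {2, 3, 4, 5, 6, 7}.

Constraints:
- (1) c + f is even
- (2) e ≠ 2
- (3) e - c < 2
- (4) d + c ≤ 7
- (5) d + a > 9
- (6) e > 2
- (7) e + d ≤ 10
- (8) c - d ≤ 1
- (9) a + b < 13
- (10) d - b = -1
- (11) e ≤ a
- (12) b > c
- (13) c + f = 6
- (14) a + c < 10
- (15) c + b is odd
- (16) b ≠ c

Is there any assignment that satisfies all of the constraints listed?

Satisfiable

The assignment a = 6, b = 5, c = 2, d = 4, e = 3, f = 4 works:
  constraint 3 holds since e - c = 1.
  constraint 4 holds since d + c = 6.
  constraint 5 holds since d + a = 10.
The rest check out directly.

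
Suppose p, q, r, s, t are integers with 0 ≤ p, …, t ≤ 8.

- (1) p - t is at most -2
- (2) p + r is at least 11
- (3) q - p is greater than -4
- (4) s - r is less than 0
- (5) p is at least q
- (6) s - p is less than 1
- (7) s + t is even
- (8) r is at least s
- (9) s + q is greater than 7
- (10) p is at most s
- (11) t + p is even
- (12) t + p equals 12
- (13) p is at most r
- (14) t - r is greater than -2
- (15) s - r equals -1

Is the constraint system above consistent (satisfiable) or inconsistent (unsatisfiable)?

Satisfiable

Setting (p, q, r, s, t) = (5, 3, 6, 5, 7) satisfies everything: constraint 1: p - t = -2; constraint 2: p + r = 11; constraint 3: q - p = -2, and the others follow.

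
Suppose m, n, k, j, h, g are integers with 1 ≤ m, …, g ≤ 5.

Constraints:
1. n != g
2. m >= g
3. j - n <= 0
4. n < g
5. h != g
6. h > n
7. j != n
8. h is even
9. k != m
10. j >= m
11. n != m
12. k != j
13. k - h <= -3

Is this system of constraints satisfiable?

Constraints 2, 3, 4, and 10 give g ≤ m, m ≤ j, j ≤ n, n < g. Chaining: g ≤ m ≤ j ≤ n < g, which forces g < g — impossible.

Unsatisfiable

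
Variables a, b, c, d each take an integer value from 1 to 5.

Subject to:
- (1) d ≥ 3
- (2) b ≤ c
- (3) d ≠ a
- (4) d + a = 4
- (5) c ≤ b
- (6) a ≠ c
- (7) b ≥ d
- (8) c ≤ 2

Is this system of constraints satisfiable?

Unsatisfiable

From constraints 1 and 7: b ≥ d and d ≥ 3, so b ≥ 3. From constraints 2 and 8: b ≤ c and c ≤ 2, so b ≤ 2. But 2 < 3, so no value of b works.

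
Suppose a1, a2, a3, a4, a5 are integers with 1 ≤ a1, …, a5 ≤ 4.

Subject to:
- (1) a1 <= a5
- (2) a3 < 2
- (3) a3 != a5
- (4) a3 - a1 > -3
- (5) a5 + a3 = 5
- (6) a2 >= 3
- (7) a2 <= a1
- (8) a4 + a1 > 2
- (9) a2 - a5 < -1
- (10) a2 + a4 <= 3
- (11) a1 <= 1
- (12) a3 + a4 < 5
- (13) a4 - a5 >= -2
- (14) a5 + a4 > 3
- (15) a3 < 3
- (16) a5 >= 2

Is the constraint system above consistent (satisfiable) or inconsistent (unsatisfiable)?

Unsatisfiable

From constraints 6 and 7: a1 ≥ a2 and a2 ≥ 3, so a1 ≥ 3. From constraint 11: a1 ≤ 1. But 1 < 3, so no value of a1 works.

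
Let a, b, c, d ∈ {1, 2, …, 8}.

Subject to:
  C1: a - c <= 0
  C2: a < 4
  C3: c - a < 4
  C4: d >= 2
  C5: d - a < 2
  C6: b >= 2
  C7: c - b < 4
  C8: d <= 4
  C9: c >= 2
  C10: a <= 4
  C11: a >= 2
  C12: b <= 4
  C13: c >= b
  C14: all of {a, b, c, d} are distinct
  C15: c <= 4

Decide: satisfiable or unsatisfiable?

Unsatisfiable

Constraints 4, 6, 8, 9, 10, 11, 12, and 15 confine each of a, b, c, d to the 3 values {2, …, 4}.
Constraint 14 requires all 4 of them to be distinct, but only 3 values are available — impossible by the pigeonhole principle.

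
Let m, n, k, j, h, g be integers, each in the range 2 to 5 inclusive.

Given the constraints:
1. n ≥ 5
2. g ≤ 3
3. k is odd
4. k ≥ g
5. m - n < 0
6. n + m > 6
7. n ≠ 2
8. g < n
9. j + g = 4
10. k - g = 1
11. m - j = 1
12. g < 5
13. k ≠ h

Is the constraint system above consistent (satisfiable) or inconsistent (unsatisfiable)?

One satisfying assignment is m = 3, n = 5, k = 3, j = 2, h = 2, g = 2.
For the less obvious constraints — constraint 5: m - n = -2; constraint 6: n + m = 8; constraint 9: j + g = 4 — and the others hold by inspection.

Satisfiable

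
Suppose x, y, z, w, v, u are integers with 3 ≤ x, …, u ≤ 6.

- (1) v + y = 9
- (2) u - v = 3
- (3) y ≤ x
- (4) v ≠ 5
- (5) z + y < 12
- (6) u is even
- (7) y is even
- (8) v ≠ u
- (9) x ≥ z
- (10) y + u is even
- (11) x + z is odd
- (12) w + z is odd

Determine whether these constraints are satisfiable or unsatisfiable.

One satisfying assignment is x = 6, y = 6, z = 5, w = 4, v = 3, u = 6.
For the less obvious constraints — constraint 1: v + y = 9; constraint 2: u - v = 3; constraint 5: z + y = 11 — and the others hold by inspection.

Satisfiable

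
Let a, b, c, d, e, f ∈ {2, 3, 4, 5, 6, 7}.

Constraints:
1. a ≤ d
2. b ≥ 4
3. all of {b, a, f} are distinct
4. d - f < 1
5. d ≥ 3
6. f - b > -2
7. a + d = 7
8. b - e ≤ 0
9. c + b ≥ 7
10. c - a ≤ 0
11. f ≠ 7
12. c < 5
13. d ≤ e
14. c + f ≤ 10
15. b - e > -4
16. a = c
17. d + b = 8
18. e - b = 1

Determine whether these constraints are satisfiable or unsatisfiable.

Satisfiable

Setting (a, b, c, d, e, f) = (3, 4, 3, 4, 5, 5) satisfies everything: constraint 4: d - f = -1; constraint 6: f - b = 1; constraint 7: a + d = 7, and the others follow.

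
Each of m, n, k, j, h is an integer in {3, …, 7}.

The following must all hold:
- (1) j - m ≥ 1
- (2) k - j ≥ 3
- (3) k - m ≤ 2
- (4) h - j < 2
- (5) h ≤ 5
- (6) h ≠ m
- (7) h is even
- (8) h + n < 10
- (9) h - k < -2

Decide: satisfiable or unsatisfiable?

Unsatisfiable

Constraints 1, 2, and 3 give m − k ≥ -2, k − j ≥ 3, j − m ≥ 1.
Adding all 3 inequalities: the left sides telescope to 0, and the right sides sum to (-2) + 3 + 1 = 2. So 0 ≥ 2, which is false.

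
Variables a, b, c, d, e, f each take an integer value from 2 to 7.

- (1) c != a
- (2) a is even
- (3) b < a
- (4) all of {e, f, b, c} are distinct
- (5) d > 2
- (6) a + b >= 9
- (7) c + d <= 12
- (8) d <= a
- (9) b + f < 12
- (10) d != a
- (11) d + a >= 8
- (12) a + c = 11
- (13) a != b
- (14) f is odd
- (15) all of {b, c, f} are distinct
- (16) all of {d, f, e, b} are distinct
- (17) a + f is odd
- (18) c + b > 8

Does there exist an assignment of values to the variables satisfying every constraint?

One satisfying assignment is a = 6, b = 4, c = 5, d = 5, e = 3, f = 7.
For the less obvious constraints — constraint 6: a + b = 10; constraint 7: c + d = 10; constraint 9: b + f = 11 — and the others hold by inspection.

Satisfiable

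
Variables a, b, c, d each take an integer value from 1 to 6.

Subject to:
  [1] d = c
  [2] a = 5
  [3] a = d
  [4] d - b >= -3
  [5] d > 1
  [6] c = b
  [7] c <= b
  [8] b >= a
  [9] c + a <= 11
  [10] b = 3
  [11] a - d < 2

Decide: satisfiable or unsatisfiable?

Unsatisfiable

Constraint 2 fixes a = 5 and constraint 10 fixes b = 3. Constraints 1, 3, and 6 give a = d = c = b, so a = b. But 5 ≠ 3 — contradiction.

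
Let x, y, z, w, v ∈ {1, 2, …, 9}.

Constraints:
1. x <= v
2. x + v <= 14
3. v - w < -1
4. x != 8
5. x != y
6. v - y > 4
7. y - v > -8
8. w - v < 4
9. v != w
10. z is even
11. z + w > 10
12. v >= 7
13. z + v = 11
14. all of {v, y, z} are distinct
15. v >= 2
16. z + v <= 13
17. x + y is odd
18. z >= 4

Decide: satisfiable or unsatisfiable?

Satisfiable

Setting (x, y, z, w, v) = (5, 2, 4, 9, 7) satisfies everything: constraint 2: x + v = 12; constraint 3: v - w = -2; constraint 6: v - y = 5, and the others follow.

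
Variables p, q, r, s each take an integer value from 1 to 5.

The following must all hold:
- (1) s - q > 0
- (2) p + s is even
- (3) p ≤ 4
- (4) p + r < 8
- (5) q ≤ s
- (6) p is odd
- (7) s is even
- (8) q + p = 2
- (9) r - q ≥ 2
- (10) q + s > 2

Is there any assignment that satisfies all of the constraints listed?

Unsatisfiable

Constraint 6 makes p odd and constraint 7 makes s even, so p + s must be odd. Constraint 2 says p + s is even — contradiction.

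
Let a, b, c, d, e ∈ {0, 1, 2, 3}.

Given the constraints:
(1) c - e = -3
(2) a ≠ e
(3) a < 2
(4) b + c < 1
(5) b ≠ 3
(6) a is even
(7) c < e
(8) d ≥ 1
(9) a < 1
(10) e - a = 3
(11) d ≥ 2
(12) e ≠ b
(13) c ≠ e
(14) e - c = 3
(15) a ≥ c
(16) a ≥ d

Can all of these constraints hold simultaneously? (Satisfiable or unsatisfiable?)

Unsatisfiable

From constraints 11 and 16: a ≥ d and d ≥ 2, so a ≥ 2. From constraint 3: a ≤ 1. But 1 < 2, so no value of a works.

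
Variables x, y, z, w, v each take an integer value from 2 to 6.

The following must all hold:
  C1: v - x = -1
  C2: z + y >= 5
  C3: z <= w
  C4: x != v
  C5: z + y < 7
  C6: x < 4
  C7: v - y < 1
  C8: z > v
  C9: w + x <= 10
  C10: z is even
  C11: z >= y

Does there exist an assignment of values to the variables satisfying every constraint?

Satisfiable

The assignment x = 3, y = 2, z = 4, w = 5, v = 2 works:
  constraint 1 holds since v - x = -1.
  constraint 2 holds since z + y = 6.
  constraint 5 holds since z + y = 6.
The rest check out directly.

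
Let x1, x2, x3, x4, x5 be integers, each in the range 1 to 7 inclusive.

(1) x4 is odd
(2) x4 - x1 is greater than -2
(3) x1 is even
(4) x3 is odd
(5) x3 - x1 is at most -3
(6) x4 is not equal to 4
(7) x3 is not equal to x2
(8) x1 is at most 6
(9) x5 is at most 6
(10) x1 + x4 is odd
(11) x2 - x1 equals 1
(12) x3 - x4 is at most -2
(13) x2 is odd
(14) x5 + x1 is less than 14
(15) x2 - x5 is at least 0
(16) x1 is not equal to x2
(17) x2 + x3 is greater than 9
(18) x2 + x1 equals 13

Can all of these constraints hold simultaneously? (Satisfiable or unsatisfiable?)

Try x1 = 6, x2 = 7, x3 = 3, x4 = 7, x5 = 6.
Check constraint 2: x4 - x1 = 1; constraint 5: x3 - x1 = -3. The remaining constraints are straightforward to verify.

Satisfiable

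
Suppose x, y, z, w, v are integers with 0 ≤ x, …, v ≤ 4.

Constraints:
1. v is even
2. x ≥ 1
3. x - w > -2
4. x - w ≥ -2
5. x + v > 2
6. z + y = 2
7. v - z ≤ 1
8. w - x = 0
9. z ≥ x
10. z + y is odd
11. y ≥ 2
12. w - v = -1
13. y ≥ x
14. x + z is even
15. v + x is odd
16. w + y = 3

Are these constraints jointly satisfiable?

From constraints 2 and 9: z ≥ x ≥ 1. From constraint 11: y ≥ 2. Hence z + y ≥ 3. But constraint 6 requires z + y = 2, and 2 < 3. Contradiction.

Unsatisfiable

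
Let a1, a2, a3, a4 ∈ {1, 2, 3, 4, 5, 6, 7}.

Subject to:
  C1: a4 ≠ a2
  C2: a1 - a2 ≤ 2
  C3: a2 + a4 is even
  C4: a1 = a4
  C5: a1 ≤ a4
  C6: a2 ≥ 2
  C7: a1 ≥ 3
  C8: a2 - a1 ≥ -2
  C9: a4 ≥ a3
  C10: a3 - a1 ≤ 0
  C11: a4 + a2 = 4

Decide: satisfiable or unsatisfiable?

Unsatisfiable

From constraints 5 and 7: a4 ≥ a1 ≥ 3. From constraint 6: a2 ≥ 2. Hence a4 + a2 ≥ 5. But constraint 11 requires a4 + a2 = 4, and 4 < 5. Contradiction.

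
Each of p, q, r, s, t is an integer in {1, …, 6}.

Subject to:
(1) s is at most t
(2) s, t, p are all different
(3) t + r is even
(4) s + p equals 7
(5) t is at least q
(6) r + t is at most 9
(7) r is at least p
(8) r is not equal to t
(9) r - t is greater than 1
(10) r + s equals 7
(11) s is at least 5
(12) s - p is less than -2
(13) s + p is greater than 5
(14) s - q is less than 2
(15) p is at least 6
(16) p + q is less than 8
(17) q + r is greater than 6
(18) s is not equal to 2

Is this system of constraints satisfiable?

Unsatisfiable

From constraints 7 and 15: r ≥ p ≥ 6. From constraints 1 and 11: t ≥ s ≥ 5. Hence r + t ≥ 11. But constraint 6 requires r + t ≤ 9, and 9 < 11. Contradiction.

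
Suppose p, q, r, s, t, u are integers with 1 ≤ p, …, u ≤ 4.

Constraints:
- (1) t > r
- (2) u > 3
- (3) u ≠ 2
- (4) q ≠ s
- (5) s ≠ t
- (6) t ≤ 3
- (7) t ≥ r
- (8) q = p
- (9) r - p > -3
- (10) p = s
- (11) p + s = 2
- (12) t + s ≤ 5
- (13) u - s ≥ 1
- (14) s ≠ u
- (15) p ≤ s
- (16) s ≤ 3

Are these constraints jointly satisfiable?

Unsatisfiable

From constraints 8 and 10, q = p = s, so q = s. But constraint 4 says q ≠ s. Contradiction.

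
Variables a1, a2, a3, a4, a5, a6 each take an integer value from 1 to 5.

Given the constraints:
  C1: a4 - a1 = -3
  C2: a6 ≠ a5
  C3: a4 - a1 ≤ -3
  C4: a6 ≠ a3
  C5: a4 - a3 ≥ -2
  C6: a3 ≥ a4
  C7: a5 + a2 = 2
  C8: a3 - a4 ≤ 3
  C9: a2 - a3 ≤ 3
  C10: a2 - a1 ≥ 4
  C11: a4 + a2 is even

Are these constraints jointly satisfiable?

Constraints 3, 8, 9, and 10 give a1 − a4 ≥ 3, a4 − a3 ≥ -3, a3 − a2 ≥ -3, a2 − a1 ≥ 4.
Adding all 4 inequalities: the left sides telescope to 0, and the right sides sum to 3 + (-3) + (-3) + 4 = 1. So 0 ≥ 1, which is false.

Unsatisfiable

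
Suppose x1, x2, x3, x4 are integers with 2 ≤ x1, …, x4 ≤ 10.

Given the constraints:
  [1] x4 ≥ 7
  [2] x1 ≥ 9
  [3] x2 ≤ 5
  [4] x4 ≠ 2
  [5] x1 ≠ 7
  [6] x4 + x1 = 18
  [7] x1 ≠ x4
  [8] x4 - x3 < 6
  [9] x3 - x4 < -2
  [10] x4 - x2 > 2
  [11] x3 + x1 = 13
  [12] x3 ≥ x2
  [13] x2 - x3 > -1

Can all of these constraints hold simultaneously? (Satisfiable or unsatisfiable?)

Setting (x1, x2, x3, x4) = (10, 3, 3, 8) satisfies everything: constraint 6: x4 + x1 = 18; constraint 8: x4 - x3 = 5; constraint 9: x3 - x4 = -5, and the others follow.

Satisfiable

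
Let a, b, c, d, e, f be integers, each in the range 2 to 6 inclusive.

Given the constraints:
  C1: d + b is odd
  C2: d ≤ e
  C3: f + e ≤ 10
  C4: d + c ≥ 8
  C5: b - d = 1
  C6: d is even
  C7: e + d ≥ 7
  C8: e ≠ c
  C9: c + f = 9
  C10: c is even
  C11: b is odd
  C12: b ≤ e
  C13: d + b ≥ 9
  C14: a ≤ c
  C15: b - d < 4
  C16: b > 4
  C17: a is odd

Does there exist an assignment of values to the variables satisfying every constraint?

Take a = 3, b = 5, c = 6, d = 4, e = 5, f = 3. Then constraint 3: f + e = 8; constraint 4: d + c = 10; constraint 5: b - d = 1, and every other listed constraint is also met.

Satisfiable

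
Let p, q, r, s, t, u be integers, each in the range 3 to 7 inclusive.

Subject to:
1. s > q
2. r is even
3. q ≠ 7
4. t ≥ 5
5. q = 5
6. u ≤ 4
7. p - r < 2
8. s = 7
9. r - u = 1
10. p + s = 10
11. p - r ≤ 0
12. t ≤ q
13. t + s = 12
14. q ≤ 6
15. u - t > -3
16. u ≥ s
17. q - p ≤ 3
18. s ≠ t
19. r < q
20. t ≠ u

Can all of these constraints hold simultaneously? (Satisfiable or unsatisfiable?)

Unsatisfiable

From constraints 12 and 14: t ≤ q ≤ 6. From constraints 6 and 16: s ≤ u ≤ 4. Hence t + s ≤ 10. But constraint 13 requires t + s = 12, and 12 > 10. Contradiction.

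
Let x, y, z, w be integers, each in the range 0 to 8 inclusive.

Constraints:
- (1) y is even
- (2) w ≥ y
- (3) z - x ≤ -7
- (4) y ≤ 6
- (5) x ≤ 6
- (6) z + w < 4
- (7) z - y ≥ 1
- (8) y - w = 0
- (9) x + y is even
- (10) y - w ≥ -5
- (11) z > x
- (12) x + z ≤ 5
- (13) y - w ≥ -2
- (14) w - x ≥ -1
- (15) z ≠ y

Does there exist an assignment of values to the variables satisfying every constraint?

Constraints 3, 7, 10, and 14 give y − w ≥ -5, w − x ≥ -1, x − z ≥ 7, z − y ≥ 1.
Adding all 4 inequalities: the left sides telescope to 0, and the right sides sum to (-5) + (-1) + 7 + 1 = 2. So 0 ≥ 2, which is false.

Unsatisfiable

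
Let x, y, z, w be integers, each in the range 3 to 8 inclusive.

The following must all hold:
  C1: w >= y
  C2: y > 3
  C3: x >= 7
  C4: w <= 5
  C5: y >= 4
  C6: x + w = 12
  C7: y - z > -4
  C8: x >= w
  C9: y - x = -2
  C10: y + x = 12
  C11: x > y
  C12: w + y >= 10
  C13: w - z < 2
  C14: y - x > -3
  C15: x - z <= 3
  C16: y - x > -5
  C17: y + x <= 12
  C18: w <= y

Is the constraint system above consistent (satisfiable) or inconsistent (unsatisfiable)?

The assignment x = 7, y = 5, z = 6, w = 5 works:
  constraint 6 holds since x + w = 12.
  constraint 7 holds since y - z = -1.
The rest check out directly.

Satisfiable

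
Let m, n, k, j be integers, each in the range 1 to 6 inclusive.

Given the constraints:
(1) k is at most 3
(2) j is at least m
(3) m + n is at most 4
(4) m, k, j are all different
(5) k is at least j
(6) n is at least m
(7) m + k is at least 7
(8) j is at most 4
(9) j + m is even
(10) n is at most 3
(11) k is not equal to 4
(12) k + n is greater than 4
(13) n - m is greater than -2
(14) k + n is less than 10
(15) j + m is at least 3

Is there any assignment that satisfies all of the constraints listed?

From constraints 6 and 10: m ≤ n ≤ 3. From constraint 1: k ≤ 3. Hence m + k ≤ 6. But constraint 7 requires m + k ≥ 7, and 7 > 6. Contradiction.

Unsatisfiable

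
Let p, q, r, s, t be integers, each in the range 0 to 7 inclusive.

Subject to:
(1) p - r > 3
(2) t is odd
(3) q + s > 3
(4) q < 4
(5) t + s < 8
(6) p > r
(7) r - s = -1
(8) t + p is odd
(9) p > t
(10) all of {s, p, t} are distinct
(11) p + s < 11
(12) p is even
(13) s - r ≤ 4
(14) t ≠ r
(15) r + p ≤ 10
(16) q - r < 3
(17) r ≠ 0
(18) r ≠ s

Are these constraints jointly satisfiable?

Satisfiable

Setting (p, q, r, s, t) = (6, 2, 1, 2, 3) satisfies everything: constraint 1: p - r = 5; constraint 3: q + s = 4, and the others follow.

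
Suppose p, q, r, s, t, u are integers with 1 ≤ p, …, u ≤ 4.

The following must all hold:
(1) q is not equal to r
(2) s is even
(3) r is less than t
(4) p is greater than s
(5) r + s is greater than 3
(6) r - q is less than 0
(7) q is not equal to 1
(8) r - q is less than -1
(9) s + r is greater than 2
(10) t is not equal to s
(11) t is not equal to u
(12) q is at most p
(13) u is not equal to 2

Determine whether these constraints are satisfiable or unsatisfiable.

One satisfying assignment is p = 4, q = 4, r = 2, s = 2, t = 3, u = 1.
For the less obvious constraints — constraint 5: r + s = 4; constraint 6: r - q = -2 — and the others hold by inspection.

Satisfiable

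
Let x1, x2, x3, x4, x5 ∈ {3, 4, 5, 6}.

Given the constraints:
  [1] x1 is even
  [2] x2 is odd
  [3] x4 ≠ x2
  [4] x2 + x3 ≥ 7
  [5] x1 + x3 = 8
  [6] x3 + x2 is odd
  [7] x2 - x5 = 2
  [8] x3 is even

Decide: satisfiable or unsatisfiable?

Satisfiable

Take x1 = 4, x2 = 5, x3 = 4, x4 = 4, x5 = 3. Then constraint 4: x2 + x3 = 9; constraint 5: x1 + x3 = 8, and every other listed constraint is also met.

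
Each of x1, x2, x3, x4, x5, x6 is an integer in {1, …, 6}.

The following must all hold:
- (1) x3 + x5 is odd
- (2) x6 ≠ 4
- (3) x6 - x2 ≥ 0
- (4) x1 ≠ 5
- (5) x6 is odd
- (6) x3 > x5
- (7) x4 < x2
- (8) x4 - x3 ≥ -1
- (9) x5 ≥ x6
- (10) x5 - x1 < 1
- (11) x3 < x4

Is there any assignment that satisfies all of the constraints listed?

Constraints 3, 6, 7, 9, and 11 give x3 < x4, x4 < x2, x2 ≤ x6, x6 ≤ x5, x5 < x3. Chaining: x3 < x4 < x2 ≤ x6 ≤ x5 < x3, which forces x3 < x3 — impossible.

Unsatisfiable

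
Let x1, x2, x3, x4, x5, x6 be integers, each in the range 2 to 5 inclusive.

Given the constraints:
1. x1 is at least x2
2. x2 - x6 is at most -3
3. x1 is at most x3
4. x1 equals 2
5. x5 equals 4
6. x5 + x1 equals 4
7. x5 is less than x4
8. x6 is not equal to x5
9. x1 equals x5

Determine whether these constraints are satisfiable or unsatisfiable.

Unsatisfiable

Constraint 4 fixes x1 = 2 and constraint 5 fixes x5 = 4, but constraint 9 requires x1 = x5. Since 2 ≠ 4, contradiction.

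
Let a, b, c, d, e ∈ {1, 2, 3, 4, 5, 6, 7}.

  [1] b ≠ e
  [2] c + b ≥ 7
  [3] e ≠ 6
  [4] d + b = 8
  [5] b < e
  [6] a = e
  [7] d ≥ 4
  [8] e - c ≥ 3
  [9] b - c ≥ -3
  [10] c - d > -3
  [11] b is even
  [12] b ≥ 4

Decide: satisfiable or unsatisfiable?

Satisfiable

One satisfying assignment is a = 7, b = 4, c = 4, d = 4, e = 7.
For the less obvious constraints — constraint 2: c + b = 8; constraint 4: d + b = 8 — and the others hold by inspection.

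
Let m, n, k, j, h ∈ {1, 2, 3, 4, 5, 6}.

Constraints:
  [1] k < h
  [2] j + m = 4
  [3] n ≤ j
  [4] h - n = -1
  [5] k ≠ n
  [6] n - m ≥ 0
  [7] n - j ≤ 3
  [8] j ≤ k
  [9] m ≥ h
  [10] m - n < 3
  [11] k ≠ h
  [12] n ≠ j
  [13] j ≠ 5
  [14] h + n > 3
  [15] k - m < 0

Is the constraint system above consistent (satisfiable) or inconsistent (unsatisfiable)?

Constraints 1, 3, 6, 8, and 9 give k < h, h ≤ m, m ≤ n, n ≤ j, j ≤ k. Chaining: k < h ≤ m ≤ n ≤ j ≤ k, which forces k < k — impossible.

Unsatisfiable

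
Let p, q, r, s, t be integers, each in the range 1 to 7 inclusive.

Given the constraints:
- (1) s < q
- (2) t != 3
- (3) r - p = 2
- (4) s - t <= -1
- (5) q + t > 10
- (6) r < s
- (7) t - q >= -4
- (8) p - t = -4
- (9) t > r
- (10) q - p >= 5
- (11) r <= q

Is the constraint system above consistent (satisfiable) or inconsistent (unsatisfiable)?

One satisfying assignment is p = 1, q = 7, r = 3, s = 4, t = 5.
For the less obvious constraints — constraint 3: r - p = 2; constraint 4: s - t = -1 — and the others hold by inspection.

Satisfiable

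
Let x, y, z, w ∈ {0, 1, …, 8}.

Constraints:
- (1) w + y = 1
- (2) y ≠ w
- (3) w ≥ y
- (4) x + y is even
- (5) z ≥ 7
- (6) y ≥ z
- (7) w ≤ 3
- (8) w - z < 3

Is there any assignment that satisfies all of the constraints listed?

Unsatisfiable

From constraints 5 and 6: y ≥ z and z ≥ 7, so y ≥ 7. From constraints 3 and 7: y ≤ w and w ≤ 3, so y ≤ 3. But 3 < 7, so no value of y works.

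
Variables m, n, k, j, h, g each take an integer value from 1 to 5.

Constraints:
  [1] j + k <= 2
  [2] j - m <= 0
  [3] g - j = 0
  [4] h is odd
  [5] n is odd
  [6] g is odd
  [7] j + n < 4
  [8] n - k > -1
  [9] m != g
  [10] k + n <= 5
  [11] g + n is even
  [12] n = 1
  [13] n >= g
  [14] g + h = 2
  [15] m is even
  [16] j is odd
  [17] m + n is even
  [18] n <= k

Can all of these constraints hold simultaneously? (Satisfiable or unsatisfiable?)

Constraint 15 makes m even and constraint 5 makes n odd, so m + n must be odd. Constraint 17 says m + n is even — contradiction.

Unsatisfiable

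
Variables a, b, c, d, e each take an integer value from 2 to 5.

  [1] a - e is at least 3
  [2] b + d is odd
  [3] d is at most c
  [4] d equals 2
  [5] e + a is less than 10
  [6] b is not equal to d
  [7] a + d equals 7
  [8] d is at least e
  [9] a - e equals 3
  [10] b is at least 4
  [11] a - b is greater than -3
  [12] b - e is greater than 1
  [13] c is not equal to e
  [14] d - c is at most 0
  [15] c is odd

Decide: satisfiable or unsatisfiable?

Take a = 5, b = 5, c = 3, d = 2, e = 2. Then constraint 1: a - e = 3; constraint 5: e + a = 7, and every other listed constraint is also met.

Satisfiable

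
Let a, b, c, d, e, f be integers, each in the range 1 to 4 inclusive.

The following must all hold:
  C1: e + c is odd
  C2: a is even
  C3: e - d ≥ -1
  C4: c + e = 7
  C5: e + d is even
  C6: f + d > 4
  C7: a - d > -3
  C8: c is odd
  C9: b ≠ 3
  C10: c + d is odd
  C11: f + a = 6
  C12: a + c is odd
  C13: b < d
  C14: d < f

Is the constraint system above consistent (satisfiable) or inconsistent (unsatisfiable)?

Setting (a, b, c, d, e, f) = (2, 1, 3, 2, 4, 4) satisfies everything: constraint 3: e - d = 2; constraint 4: c + e = 7; constraint 6: f + d = 6, and the others follow.

Satisfiable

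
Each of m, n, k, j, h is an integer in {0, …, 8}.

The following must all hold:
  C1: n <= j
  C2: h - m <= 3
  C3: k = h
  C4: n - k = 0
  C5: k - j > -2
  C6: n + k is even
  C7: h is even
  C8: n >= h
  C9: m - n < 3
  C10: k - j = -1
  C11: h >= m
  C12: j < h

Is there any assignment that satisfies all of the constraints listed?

Constraints 1, 8, and 12 give n ≤ j, j < h, h ≤ n. Chaining: n ≤ j < h ≤ n, which forces n < n — impossible.

Unsatisfiable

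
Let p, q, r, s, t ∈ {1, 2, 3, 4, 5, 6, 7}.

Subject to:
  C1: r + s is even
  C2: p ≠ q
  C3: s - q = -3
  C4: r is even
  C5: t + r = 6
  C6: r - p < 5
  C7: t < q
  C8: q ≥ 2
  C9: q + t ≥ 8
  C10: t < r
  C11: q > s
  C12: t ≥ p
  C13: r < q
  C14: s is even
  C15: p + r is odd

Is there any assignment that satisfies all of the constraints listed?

Satisfiable

The assignment p = 1, q = 7, r = 4, s = 4, t = 2 works:
  constraint 3 holds since s - q = -3.
  constraint 5 holds since t + r = 6.
  constraint 6 holds since r - p = 3.
The rest check out directly.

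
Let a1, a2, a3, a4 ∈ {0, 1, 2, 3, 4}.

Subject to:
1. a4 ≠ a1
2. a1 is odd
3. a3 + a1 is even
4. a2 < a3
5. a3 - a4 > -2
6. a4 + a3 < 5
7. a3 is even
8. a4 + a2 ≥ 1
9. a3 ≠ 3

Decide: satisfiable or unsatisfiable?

Constraint 7 makes a3 even and constraint 2 makes a1 odd, so a3 + a1 must be odd. Constraint 3 says a3 + a1 is even — contradiction.

Unsatisfiable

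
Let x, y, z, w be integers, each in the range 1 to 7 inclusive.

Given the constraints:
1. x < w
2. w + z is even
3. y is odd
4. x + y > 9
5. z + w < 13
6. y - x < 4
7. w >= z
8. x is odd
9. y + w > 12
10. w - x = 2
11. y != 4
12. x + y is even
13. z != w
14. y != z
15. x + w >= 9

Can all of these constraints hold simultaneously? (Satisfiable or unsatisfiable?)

Setting (x, y, z, w) = (5, 7, 3, 7) satisfies everything: constraint 4: x + y = 12; constraint 5: z + w = 10, and the others follow.

Satisfiable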